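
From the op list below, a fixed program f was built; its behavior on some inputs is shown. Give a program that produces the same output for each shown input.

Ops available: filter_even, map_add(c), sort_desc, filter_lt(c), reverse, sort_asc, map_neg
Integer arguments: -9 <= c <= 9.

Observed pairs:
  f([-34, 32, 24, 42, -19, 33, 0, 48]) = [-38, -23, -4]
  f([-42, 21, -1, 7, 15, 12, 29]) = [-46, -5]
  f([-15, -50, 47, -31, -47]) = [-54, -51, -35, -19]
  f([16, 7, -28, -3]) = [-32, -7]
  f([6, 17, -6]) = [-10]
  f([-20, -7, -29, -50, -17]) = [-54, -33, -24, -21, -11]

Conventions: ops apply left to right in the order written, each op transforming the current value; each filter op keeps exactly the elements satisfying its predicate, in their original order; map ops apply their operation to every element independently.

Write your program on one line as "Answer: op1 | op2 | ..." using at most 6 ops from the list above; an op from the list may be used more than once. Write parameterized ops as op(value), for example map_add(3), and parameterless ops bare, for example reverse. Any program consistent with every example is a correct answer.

filter_lt(4) | map_neg | sort_desc | map_add(4) | map_neg

Check, running the answer program on each example:
  [-34, 32, 24, 42, -19, 33, 0, 48] -> [-34, -19, 0] -> [34, 19, 0] -> [34, 19, 0] -> [38, 23, 4] -> [-38, -23, -4]
  [-42, 21, -1, 7, 15, 12, 29] -> [-42, -1] -> [42, 1] -> [42, 1] -> [46, 5] -> [-46, -5]
  [-15, -50, 47, -31, -47] -> [-15, -50, -31, -47] -> [15, 50, 31, 47] -> [50, 47, 31, 15] -> [54, 51, 35, 19] -> [-54, -51, -35, -19]
  [16, 7, -28, -3] -> [-28, -3] -> [28, 3] -> [28, 3] -> [32, 7] -> [-32, -7]
  [6, 17, -6] -> [-6] -> [6] -> [6] -> [10] -> [-10]
  [-20, -7, -29, -50, -17] -> [-20, -7, -29, -50, -17] -> [20, 7, 29, 50, 17] -> [50, 29, 20, 17, 7] -> [54, 33, 24, 21, 11] -> [-54, -33, -24, -21, -11]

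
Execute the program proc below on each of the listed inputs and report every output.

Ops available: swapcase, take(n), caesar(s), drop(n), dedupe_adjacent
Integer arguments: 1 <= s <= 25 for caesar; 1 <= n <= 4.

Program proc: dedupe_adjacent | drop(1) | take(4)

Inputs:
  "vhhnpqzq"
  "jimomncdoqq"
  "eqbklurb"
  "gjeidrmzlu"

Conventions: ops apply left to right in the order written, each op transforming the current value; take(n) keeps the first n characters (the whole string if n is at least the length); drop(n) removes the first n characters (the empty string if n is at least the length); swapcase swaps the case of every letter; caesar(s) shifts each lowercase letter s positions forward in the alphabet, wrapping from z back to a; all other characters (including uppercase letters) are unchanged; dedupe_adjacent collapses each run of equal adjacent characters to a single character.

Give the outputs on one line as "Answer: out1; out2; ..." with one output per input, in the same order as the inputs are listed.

"hnpq"; "imom"; "qbkl"; "jeid"

Execution, op by op:
  "vhhnpqzq" -> "vhnpqzq" -> "hnpqzq" -> "hnpq"
  "jimomncdoqq" -> "jimomncdoq" -> "imomncdoq" -> "imom"
  "eqbklurb" -> "eqbklurb" -> "qbklurb" -> "qbkl"
  "gjeidrmzlu" -> "gjeidrmzlu" -> "jeidrmzlu" -> "jeid"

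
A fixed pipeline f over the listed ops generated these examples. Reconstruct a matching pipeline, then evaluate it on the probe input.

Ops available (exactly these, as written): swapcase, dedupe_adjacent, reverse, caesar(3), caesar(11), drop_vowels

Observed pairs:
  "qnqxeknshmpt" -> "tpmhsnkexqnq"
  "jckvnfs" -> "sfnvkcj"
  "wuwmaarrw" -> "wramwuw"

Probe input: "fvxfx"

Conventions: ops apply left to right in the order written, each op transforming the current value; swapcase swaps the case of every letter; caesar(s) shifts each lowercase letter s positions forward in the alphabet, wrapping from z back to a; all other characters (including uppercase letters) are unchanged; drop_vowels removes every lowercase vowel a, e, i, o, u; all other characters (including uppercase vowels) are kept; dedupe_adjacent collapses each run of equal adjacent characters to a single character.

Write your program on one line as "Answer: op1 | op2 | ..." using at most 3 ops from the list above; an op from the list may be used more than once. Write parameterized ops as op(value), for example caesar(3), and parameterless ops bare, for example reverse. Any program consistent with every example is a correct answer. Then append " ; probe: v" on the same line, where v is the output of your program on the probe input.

dedupe_adjacent | reverse ; probe: "xfxvf"

Check, running the answer program on each example:
  "qnqxeknshmpt" -> "qnqxeknshmpt" -> "tpmhsnkexqnq"
  "jckvnfs" -> "jckvnfs" -> "sfnvkcj"
  "wuwmaarrw" -> "wuwmarw" -> "wramwuw"
  probe: "fvxfx" -> "fvxfx" -> "xfxvf"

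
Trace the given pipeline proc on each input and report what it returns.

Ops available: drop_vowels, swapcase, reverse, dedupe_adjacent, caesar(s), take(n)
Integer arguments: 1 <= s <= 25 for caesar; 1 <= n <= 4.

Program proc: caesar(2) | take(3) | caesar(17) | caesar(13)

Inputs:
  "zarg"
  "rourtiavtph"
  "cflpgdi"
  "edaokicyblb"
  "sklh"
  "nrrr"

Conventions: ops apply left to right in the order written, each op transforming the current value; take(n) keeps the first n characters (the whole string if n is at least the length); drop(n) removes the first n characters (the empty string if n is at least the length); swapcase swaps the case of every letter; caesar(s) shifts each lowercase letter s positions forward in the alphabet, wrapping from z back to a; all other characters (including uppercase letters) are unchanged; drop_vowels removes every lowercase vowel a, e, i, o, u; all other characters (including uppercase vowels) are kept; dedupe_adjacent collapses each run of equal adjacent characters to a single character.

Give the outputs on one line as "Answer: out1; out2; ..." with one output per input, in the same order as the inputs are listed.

Execution, op by op:
  "zarg" -> "bcti" -> "bct" -> "stk" -> "fgx"
  "rourtiavtph" -> "tqwtvkcxvrj" -> "tqw" -> "khn" -> "xua"
  "cflpgdi" -> "ehnrifk" -> "ehn" -> "vye" -> "ilr"
  "edaokicyblb" -> "gfcqmkeadnd" -> "gfc" -> "xwt" -> "kjg"
  "sklh" -> "umnj" -> "umn" -> "lde" -> "yqr"
  "nrrr" -> "pttt" -> "ptt" -> "gkk" -> "txx"

"fgx"; "xua"; "ilr"; "kjg"; "yqr"; "txx"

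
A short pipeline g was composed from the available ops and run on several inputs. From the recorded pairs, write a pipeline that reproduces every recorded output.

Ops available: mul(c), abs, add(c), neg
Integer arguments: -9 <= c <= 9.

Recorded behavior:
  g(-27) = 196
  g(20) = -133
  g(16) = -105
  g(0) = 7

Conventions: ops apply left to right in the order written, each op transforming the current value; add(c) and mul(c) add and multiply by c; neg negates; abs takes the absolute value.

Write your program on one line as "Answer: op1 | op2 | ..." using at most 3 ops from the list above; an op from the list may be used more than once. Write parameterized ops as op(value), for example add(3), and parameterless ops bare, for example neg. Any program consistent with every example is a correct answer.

add(-2) | mul(-7) | add(-7)

Check, running the answer program on each example:
  -27 -> -29 -> 203 -> 196
  20 -> 18 -> -126 -> -133
  16 -> 14 -> -98 -> -105
  0 -> -2 -> 14 -> 7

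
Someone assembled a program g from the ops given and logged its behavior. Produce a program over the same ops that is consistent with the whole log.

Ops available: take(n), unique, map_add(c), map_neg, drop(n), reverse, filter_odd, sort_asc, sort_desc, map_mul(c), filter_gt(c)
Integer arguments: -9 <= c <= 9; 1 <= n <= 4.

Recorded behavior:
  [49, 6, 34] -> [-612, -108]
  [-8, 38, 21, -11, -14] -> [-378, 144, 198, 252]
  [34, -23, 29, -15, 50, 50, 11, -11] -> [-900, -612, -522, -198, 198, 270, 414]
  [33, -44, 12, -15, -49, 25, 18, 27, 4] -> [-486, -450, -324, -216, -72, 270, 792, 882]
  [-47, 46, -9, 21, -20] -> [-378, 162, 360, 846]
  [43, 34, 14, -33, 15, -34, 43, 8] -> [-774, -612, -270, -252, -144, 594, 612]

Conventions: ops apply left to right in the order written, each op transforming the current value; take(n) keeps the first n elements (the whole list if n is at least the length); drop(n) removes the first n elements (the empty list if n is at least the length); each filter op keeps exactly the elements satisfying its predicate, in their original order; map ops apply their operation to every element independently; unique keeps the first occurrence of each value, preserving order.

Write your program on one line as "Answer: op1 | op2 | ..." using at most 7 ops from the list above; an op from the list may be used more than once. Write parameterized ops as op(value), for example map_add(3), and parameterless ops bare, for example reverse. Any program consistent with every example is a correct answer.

map_mul(6) | map_neg | sort_asc | map_neg | drop(1) | map_mul(-3)

Check, running the answer program on each example:
  [49, 6, 34] -> [294, 36, 204] -> [-294, -36, -204] -> [-294, -204, -36] -> [294, 204, 36] -> [204, 36] -> [-612, -108]
  [-8, 38, 21, -11, -14] -> [-48, 228, 126, -66, -84] -> [48, -228, -126, 66, 84] -> [-228, -126, 48, 66, 84] -> [228, 126, -48, -66, -84] -> [126, -48, -66, -84] -> [-378, 144, 198, 252]
  [34, -23, 29, -15, 50, 50, 11, -11] -> [204, -138, 174, -90, 300, 300, 66, -66] -> [-204, 138, -174, 90, -300, -300, -66, 66] -> [-300, -300, -204, -174, -66, 66, 90, 138] -> [300, 300, 204, 174, 66, -66, -90, -138] -> [300, 204, 174, 66, -66, -90, -138] -> [-900, -612, -522, -198, 198, 270, 414]
  [33, -44, 12, -15, -49, 25, 18, 27, 4] -> [198, -264, 72, -90, -294, 150, 108, 162, 24] -> [-198, 264, -72, 90, 294, -150, -108, -162, -24] -> [-198, -162, -150, -108, -72, -24, 90, 264, 294] -> [198, 162, 150, 108, 72, 24, -90, -264, -294] -> [162, 150, 108, 72, 24, -90, -264, -294] -> [-486, -450, -324, -216, -72, 270, 792, 882]
  [-47, 46, -9, 21, -20] -> [-282, 276, -54, 126, -120] -> [282, -276, 54, -126, 120] -> [-276, -126, 54, 120, 282] -> [276, 126, -54, -120, -282] -> [126, -54, -120, -282] -> [-378, 162, 360, 846]
  [43, 34, 14, -33, 15, -34, 43, 8] -> [258, 204, 84, -198, 90, -204, 258, 48] -> [-258, -204, -84, 198, -90, 204, -258, -48] -> [-258, -258, -204, -90, -84, -48, 198, 204] -> [258, 258, 204, 90, 84, 48, -198, -204] -> [258, 204, 90, 84, 48, -198, -204] -> [-774, -612, -270, -252, -144, 594, 612]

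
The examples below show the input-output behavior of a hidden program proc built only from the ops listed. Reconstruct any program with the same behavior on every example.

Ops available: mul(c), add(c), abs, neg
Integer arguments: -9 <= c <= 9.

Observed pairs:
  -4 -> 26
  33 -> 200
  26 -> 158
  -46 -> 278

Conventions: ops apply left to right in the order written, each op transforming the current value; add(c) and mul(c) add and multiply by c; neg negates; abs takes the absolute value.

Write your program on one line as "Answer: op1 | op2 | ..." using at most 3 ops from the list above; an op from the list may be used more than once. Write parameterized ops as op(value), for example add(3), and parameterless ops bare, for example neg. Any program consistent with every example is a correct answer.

mul(6) | abs | add(2)

Check, running the answer program on each example:
  -4 -> -24 -> 24 -> 26
  33 -> 198 -> 198 -> 200
  26 -> 156 -> 156 -> 158
  -46 -> -276 -> 276 -> 278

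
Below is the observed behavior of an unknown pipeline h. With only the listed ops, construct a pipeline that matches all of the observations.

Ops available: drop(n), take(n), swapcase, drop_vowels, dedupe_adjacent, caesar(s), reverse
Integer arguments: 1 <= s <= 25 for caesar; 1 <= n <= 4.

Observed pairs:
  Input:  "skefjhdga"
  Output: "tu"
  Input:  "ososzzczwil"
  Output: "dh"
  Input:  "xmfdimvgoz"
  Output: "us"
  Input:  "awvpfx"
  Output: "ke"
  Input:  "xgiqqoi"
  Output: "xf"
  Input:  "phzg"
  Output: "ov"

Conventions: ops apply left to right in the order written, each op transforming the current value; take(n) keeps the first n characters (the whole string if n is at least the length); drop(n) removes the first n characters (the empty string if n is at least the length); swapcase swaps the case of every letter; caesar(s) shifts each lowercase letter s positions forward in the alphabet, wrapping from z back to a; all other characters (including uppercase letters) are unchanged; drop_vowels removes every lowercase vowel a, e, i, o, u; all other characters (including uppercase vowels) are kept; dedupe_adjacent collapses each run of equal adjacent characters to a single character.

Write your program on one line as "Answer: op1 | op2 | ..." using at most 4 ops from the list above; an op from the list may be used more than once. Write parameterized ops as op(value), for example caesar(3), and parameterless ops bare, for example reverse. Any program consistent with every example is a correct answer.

drop(2) | dedupe_adjacent | take(2) | caesar(15)

Check, running the answer program on each example:
  "skefjhdga" -> "efjhdga" -> "efjhdga" -> "ef" -> "tu"
  "ososzzczwil" -> "oszzczwil" -> "oszczwil" -> "os" -> "dh"
  "xmfdimvgoz" -> "fdimvgoz" -> "fdimvgoz" -> "fd" -> "us"
  "awvpfx" -> "vpfx" -> "vpfx" -> "vp" -> "ke"
  "xgiqqoi" -> "iqqoi" -> "iqoi" -> "iq" -> "xf"
  "phzg" -> "zg" -> "zg" -> "zg" -> "ov"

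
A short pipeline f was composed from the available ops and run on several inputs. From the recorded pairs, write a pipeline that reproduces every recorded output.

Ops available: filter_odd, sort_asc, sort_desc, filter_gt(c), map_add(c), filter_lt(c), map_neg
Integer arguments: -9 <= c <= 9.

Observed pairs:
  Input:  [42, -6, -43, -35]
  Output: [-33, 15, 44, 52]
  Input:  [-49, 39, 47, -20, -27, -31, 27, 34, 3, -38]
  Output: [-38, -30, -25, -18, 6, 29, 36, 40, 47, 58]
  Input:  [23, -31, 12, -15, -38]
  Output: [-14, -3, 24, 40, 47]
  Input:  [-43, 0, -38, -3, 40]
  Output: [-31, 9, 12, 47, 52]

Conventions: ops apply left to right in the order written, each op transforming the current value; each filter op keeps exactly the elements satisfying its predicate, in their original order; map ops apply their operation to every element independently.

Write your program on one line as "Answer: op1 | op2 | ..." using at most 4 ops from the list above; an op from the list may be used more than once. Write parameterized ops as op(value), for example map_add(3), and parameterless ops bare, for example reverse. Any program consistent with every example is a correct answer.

map_neg | map_add(6) | map_add(3) | sort_asc

Check, running the answer program on each example:
  [42, -6, -43, -35] -> [-42, 6, 43, 35] -> [-36, 12, 49, 41] -> [-33, 15, 52, 44] -> [-33, 15, 44, 52]
  [-49, 39, 47, -20, -27, -31, 27, 34, 3, -38] -> [49, -39, -47, 20, 27, 31, -27, -34, -3, 38] -> [55, -33, -41, 26, 33, 37, -21, -28, 3, 44] -> [58, -30, -38, 29, 36, 40, -18, -25, 6, 47] -> [-38, -30, -25, -18, 6, 29, 36, 40, 47, 58]
  [23, -31, 12, -15, -38] -> [-23, 31, -12, 15, 38] -> [-17, 37, -6, 21, 44] -> [-14, 40, -3, 24, 47] -> [-14, -3, 24, 40, 47]
  [-43, 0, -38, -3, 40] -> [43, 0, 38, 3, -40] -> [49, 6, 44, 9, -34] -> [52, 9, 47, 12, -31] -> [-31, 9, 12, 47, 52]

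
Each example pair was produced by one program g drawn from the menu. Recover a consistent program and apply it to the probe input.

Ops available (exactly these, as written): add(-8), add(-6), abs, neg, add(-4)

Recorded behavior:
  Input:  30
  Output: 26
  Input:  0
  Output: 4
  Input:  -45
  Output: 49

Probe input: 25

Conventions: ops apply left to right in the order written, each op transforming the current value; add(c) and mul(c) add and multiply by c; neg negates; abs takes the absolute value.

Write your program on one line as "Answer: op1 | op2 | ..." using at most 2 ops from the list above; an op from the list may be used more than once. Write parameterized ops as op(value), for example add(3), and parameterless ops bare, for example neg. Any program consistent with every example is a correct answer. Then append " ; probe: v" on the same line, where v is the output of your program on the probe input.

add(-4) | abs ; probe: 21

Check, running the answer program on each example:
  30 -> 26 -> 26
  0 -> -4 -> 4
  -45 -> -49 -> 49
  probe: 25 -> 21 -> 21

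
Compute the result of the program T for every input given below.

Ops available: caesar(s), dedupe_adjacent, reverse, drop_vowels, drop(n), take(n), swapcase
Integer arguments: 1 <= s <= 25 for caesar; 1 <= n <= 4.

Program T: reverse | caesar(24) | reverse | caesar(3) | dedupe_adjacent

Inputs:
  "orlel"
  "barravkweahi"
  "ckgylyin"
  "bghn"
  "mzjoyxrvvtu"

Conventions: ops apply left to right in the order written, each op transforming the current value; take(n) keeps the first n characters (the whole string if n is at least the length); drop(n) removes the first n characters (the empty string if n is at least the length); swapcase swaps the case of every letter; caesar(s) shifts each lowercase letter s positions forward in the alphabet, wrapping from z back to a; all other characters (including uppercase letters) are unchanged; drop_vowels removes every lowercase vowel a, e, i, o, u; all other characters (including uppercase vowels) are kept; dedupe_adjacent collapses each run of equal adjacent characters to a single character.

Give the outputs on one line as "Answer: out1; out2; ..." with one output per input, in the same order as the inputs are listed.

Execution, op by op:
  "orlel" -> "lelro" -> "jcjpm" -> "mpjcj" -> "psmfm" -> "psmfm"
  "barravkweahi" -> "ihaewkvarrab" -> "gfycuityppyz" -> "zyppytiucyfg" -> "cbssbwlxfbij" -> "cbsbwlxfbij"
  "ckgylyin" -> "niylygkc" -> "lgwjweia" -> "aiewjwgl" -> "dlhzmzjo" -> "dlhzmzjo"
  "bghn" -> "nhgb" -> "lfez" -> "zefl" -> "chio" -> "chio"
  "mzjoyxrvvtu" -> "utvvrxyojzm" -> "srttpvwmhxk" -> "kxhmwvpttrs" -> "nakpzyswwuv" -> "nakpzyswuv"

"psmfm"; "cbsbwlxfbij"; "dlhzmzjo"; "chio"; "nakpzyswuv"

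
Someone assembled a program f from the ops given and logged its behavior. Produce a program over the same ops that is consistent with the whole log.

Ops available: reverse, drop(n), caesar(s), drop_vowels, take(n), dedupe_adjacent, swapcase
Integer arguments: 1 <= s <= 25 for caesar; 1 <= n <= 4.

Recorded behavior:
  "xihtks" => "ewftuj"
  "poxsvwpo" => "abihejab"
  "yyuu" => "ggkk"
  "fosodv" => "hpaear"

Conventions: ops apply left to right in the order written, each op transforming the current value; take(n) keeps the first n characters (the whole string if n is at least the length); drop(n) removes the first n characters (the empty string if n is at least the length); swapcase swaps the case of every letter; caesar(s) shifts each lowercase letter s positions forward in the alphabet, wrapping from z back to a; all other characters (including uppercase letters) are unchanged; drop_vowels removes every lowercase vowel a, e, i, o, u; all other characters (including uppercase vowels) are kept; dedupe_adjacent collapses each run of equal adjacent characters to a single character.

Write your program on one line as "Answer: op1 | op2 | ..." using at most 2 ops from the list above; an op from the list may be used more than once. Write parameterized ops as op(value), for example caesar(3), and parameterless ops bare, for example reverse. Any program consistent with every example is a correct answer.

caesar(12) | reverse

Check, running the answer program on each example:
  "xihtks" -> "jutfwe" -> "ewftuj"
  "poxsvwpo" -> "bajehiba" -> "abihejab"
  "yyuu" -> "kkgg" -> "ggkk"
  "fosodv" -> "raeaph" -> "hpaear"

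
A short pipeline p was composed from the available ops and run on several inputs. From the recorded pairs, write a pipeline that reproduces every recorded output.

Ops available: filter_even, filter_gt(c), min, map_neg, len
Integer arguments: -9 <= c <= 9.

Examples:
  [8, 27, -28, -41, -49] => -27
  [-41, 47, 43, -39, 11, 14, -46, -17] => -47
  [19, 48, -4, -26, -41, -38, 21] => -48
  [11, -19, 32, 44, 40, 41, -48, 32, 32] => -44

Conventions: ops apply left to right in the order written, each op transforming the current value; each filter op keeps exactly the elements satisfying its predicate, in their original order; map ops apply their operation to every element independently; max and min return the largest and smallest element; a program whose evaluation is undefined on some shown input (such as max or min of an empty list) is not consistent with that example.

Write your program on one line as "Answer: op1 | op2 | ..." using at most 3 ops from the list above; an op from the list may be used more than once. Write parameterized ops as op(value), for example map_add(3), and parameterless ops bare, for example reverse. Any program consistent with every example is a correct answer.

map_neg | min

Check, running the answer program on each example:
  [8, 27, -28, -41, -49] -> [-8, -27, 28, 41, 49] -> -27
  [-41, 47, 43, -39, 11, 14, -46, -17] -> [41, -47, -43, 39, -11, -14, 46, 17] -> -47
  [19, 48, -4, -26, -41, -38, 21] -> [-19, -48, 4, 26, 41, 38, -21] -> -48
  [11, -19, 32, 44, 40, 41, -48, 32, 32] -> [-11, 19, -32, -44, -40, -41, 48, -32, -32] -> -44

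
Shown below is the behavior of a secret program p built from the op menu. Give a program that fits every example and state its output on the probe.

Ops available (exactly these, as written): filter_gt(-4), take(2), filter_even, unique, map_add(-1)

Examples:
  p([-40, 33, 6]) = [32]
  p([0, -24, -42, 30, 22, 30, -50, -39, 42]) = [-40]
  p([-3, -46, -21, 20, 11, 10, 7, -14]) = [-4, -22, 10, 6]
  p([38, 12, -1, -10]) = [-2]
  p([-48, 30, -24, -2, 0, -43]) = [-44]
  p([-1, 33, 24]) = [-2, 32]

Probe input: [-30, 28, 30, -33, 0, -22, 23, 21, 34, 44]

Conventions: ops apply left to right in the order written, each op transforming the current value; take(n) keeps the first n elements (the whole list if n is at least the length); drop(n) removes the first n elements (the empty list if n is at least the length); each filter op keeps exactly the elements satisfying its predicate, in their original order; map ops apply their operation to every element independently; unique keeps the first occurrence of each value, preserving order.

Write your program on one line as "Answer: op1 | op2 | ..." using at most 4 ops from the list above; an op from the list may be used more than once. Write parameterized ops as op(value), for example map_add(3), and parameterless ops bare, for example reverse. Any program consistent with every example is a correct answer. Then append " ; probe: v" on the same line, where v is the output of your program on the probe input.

map_add(-1) | unique | filter_even ; probe: [-34, 22, 20]

Check, running the answer program on each example:
  [-40, 33, 6] -> [-41, 32, 5] -> [-41, 32, 5] -> [32]
  [0, -24, -42, 30, 22, 30, -50, -39, 42] -> [-1, -25, -43, 29, 21, 29, -51, -40, 41] -> [-1, -25, -43, 29, 21, -51, -40, 41] -> [-40]
  [-3, -46, -21, 20, 11, 10, 7, -14] -> [-4, -47, -22, 19, 10, 9, 6, -15] -> [-4, -47, -22, 19, 10, 9, 6, -15] -> [-4, -22, 10, 6]
  [38, 12, -1, -10] -> [37, 11, -2, -11] -> [37, 11, -2, -11] -> [-2]
  [-48, 30, -24, -2, 0, -43] -> [-49, 29, -25, -3, -1, -44] -> [-49, 29, -25, -3, -1, -44] -> [-44]
  [-1, 33, 24] -> [-2, 32, 23] -> [-2, 32, 23] -> [-2, 32]
  probe: [-30, 28, 30, -33, 0, -22, 23, 21, 34, 44] -> [-31, 27, 29, -34, -1, -23, 22, 20, 33, 43] -> [-31, 27, 29, -34, -1, -23, 22, 20, 33, 43] -> [-34, 22, 20]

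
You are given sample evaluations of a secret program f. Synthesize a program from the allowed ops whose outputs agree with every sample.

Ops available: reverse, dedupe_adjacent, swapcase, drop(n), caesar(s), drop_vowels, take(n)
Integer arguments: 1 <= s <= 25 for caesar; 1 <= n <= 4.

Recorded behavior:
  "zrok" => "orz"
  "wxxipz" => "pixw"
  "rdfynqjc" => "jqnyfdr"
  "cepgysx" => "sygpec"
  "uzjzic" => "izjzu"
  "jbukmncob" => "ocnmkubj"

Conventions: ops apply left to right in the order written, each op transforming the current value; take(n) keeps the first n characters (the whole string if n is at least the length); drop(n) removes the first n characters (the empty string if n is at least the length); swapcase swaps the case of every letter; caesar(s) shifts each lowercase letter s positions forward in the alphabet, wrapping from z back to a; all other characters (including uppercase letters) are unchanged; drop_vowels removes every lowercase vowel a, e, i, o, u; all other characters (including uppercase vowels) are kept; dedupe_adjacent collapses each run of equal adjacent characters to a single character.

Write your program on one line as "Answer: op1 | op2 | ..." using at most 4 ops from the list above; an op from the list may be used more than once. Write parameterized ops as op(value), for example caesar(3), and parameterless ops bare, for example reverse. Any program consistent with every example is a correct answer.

reverse | drop(1) | dedupe_adjacent

Check, running the answer program on each example:
  "zrok" -> "korz" -> "orz" -> "orz"
  "wxxipz" -> "zpixxw" -> "pixxw" -> "pixw"
  "rdfynqjc" -> "cjqnyfdr" -> "jqnyfdr" -> "jqnyfdr"
  "cepgysx" -> "xsygpec" -> "sygpec" -> "sygpec"
  "uzjzic" -> "cizjzu" -> "izjzu" -> "izjzu"
  "jbukmncob" -> "bocnmkubj" -> "ocnmkubj" -> "ocnmkubj"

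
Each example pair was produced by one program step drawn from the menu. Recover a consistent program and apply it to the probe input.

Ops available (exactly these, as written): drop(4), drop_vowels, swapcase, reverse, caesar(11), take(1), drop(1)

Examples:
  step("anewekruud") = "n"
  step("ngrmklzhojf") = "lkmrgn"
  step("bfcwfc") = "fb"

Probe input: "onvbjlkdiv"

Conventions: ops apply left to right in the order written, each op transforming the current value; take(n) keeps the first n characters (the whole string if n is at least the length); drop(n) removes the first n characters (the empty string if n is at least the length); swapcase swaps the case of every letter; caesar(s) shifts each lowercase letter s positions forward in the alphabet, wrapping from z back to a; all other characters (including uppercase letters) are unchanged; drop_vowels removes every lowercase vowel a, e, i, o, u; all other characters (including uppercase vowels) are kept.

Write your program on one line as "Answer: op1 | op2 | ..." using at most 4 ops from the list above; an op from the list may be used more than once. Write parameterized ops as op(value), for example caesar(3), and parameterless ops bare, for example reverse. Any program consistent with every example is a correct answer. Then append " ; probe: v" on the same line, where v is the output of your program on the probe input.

drop_vowels | reverse | drop(4) ; probe: "jbvn"

Check, running the answer program on each example:
  "anewekruud" -> "nwkrd" -> "drkwn" -> "n"
  "ngrmklzhojf" -> "ngrmklzhjf" -> "fjhzlkmrgn" -> "lkmrgn"
  "bfcwfc" -> "bfcwfc" -> "cfwcfb" -> "fb"
  probe: "onvbjlkdiv" -> "nvbjlkdv" -> "vdkljbvn" -> "jbvn"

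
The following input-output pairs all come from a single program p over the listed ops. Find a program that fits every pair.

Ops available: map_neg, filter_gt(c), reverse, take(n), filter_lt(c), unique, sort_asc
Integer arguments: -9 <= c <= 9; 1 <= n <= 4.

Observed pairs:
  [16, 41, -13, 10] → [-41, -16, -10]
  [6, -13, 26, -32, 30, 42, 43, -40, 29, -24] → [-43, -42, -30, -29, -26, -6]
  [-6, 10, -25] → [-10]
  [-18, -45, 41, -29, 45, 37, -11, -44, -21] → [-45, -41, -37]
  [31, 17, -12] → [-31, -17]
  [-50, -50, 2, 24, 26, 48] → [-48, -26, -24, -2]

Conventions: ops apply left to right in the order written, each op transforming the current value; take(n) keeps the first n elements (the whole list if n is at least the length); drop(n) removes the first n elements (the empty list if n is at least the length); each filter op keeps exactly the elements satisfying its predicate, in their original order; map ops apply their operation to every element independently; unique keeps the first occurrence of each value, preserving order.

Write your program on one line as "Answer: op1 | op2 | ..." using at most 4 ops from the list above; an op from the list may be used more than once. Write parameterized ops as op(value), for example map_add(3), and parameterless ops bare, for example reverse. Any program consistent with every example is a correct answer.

sort_asc | map_neg | reverse | filter_lt(6)

Check, running the answer program on each example:
  [16, 41, -13, 10] -> [-13, 10, 16, 41] -> [13, -10, -16, -41] -> [-41, -16, -10, 13] -> [-41, -16, -10]
  [6, -13, 26, -32, 30, 42, 43, -40, 29, -24] -> [-40, -32, -24, -13, 6, 26, 29, 30, 42, 43] -> [40, 32, 24, 13, -6, -26, -29, -30, -42, -43] -> [-43, -42, -30, -29, -26, -6, 13, 24, 32, 40] -> [-43, -42, -30, -29, -26, -6]
  [-6, 10, -25] -> [-25, -6, 10] -> [25, 6, -10] -> [-10, 6, 25] -> [-10]
  [-18, -45, 41, -29, 45, 37, -11, -44, -21] -> [-45, -44, -29, -21, -18, -11, 37, 41, 45] -> [45, 44, 29, 21, 18, 11, -37, -41, -45] -> [-45, -41, -37, 11, 18, 21, 29, 44, 45] -> [-45, -41, -37]
  [31, 17, -12] -> [-12, 17, 31] -> [12, -17, -31] -> [-31, -17, 12] -> [-31, -17]
  [-50, -50, 2, 24, 26, 48] -> [-50, -50, 2, 24, 26, 48] -> [50, 50, -2, -24, -26, -48] -> [-48, -26, -24, -2, 50, 50] -> [-48, -26, -24, -2]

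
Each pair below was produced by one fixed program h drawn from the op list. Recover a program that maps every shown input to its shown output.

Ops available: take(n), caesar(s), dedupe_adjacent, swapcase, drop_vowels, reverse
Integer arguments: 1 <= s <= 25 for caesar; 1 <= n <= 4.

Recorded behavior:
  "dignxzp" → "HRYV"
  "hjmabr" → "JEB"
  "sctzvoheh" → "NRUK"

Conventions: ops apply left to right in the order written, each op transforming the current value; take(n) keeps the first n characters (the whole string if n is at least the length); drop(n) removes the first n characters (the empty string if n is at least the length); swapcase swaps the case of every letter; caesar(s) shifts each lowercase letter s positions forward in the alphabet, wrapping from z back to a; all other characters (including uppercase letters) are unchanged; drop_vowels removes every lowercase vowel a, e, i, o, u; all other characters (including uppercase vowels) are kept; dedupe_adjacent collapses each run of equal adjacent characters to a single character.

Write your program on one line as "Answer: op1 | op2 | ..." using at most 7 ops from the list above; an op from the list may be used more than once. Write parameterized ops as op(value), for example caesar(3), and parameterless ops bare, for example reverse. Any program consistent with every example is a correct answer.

drop_vowels | caesar(7) | drop_vowels | caesar(11) | swapcase | reverse

Check, running the answer program on each example:
  "dignxzp" -> "dgnxzp" -> "knuegw" -> "kngw" -> "vyrh" -> "VYRH" -> "HRYV"
  "hjmabr" -> "hjmbr" -> "oqtiy" -> "qty" -> "bej" -> "BEJ" -> "JEB"
  "sctzvoheh" -> "sctzvhh" -> "zjagcoo" -> "zjgc" -> "kurn" -> "KURN" -> "NRUK"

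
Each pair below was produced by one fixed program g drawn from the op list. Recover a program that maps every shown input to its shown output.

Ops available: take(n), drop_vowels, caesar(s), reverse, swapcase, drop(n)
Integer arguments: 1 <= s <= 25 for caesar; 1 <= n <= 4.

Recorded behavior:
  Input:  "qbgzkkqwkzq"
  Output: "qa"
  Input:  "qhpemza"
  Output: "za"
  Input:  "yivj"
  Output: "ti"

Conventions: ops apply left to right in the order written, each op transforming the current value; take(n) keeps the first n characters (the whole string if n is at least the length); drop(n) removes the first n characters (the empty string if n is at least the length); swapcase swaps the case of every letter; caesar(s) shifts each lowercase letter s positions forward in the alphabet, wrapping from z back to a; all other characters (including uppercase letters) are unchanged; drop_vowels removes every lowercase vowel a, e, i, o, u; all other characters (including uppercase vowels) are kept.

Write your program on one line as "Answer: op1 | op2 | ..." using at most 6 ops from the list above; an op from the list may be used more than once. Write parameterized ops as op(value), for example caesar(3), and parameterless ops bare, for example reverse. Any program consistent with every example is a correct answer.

drop_vowels | caesar(13) | drop_vowels | caesar(23) | take(2) | reverse

Check, running the answer program on each example:
  "qbgzkkqwkzq" -> "qbgzkkqwkzq" -> "dotmxxdjxmd" -> "dtmxxdjxmd" -> "aqjuuaguja" -> "aq" -> "qa"
  "qhpemza" -> "qhpmz" -> "duczm" -> "dczm" -> "azwj" -> "az" -> "za"
  "yivj" -> "yvj" -> "liw" -> "lw" -> "it" -> "it" -> "ti"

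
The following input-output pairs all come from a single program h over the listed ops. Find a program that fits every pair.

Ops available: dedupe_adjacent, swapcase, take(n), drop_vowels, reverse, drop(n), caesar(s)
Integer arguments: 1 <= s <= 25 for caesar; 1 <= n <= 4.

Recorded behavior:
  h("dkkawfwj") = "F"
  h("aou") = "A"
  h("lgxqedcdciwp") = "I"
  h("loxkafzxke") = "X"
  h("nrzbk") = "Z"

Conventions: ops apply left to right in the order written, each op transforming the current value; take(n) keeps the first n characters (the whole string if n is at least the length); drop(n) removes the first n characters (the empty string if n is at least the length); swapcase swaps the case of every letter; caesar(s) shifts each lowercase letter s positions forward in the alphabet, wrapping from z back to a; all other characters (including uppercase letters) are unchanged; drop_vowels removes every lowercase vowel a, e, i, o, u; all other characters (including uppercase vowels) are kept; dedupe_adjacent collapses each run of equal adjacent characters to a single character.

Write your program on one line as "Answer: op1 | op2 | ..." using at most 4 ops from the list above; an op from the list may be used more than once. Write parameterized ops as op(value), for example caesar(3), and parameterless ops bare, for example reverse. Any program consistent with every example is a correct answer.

reverse | drop(2) | take(1) | swapcase

Check, running the answer program on each example:
  "dkkawfwj" -> "jwfwakkd" -> "fwakkd" -> "f" -> "F"
  "aou" -> "uoa" -> "a" -> "a" -> "A"
  "lgxqedcdciwp" -> "pwicdcdeqxgl" -> "icdcdeqxgl" -> "i" -> "I"
  "loxkafzxke" -> "ekxzfakxol" -> "xzfakxol" -> "x" -> "X"
  "nrzbk" -> "kbzrn" -> "zrn" -> "z" -> "Z"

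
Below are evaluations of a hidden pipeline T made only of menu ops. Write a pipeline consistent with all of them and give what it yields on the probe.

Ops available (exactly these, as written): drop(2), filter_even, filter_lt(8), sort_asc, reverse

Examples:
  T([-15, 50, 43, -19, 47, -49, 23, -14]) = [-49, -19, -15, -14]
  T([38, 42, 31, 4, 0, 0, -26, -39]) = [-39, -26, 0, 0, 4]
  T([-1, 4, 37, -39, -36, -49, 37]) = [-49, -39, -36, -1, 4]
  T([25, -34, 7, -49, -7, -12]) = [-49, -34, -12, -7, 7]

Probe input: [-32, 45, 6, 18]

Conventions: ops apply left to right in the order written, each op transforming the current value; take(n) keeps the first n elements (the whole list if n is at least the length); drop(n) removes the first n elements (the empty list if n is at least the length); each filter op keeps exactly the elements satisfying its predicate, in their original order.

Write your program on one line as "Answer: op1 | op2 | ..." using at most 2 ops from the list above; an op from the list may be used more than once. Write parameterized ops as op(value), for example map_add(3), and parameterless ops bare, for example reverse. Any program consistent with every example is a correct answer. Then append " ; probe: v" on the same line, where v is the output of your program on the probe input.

filter_lt(8) | sort_asc ; probe: [-32, 6]

Check, running the answer program on each example:
  [-15, 50, 43, -19, 47, -49, 23, -14] -> [-15, -19, -49, -14] -> [-49, -19, -15, -14]
  [38, 42, 31, 4, 0, 0, -26, -39] -> [4, 0, 0, -26, -39] -> [-39, -26, 0, 0, 4]
  [-1, 4, 37, -39, -36, -49, 37] -> [-1, 4, -39, -36, -49] -> [-49, -39, -36, -1, 4]
  [25, -34, 7, -49, -7, -12] -> [-34, 7, -49, -7, -12] -> [-49, -34, -12, -7, 7]
  probe: [-32, 45, 6, 18] -> [-32, 6] -> [-32, 6]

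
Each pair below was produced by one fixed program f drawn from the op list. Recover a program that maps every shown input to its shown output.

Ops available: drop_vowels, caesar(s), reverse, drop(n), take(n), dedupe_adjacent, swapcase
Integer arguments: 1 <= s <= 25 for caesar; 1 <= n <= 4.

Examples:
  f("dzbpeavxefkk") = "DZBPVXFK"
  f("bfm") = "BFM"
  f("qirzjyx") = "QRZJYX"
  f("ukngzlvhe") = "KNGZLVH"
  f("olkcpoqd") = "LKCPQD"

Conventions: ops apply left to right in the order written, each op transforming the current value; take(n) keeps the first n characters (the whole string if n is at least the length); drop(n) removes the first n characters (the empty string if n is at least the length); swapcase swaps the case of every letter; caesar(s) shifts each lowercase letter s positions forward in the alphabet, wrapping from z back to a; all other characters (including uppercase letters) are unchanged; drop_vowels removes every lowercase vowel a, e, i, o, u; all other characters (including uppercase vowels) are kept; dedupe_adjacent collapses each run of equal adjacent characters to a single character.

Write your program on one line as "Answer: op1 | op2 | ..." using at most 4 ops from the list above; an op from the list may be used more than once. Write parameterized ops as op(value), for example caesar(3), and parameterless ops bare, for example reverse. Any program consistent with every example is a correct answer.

drop_vowels | dedupe_adjacent | swapcase

Check, running the answer program on each example:
  "dzbpeavxefkk" -> "dzbpvxfkk" -> "dzbpvxfk" -> "DZBPVXFK"
  "bfm" -> "bfm" -> "bfm" -> "BFM"
  "qirzjyx" -> "qrzjyx" -> "qrzjyx" -> "QRZJYX"
  "ukngzlvhe" -> "kngzlvh" -> "kngzlvh" -> "KNGZLVH"
  "olkcpoqd" -> "lkcpqd" -> "lkcpqd" -> "LKCPQD"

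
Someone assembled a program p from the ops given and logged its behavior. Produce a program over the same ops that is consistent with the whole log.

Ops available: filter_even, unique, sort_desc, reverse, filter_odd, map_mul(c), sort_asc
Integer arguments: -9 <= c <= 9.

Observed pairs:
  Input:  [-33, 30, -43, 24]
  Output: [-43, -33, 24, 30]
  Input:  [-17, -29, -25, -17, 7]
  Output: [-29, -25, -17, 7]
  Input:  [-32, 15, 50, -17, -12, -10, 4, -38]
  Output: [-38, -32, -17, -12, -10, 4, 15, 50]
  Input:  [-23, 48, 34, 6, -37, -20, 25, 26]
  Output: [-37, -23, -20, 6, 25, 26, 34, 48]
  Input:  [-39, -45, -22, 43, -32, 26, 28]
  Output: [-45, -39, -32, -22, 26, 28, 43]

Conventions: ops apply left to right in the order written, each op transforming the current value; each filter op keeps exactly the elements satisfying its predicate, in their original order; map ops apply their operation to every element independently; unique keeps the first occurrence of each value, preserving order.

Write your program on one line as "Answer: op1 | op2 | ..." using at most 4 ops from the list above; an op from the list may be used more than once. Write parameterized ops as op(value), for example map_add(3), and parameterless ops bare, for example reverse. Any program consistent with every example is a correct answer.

unique | sort_desc | sort_asc

Check, running the answer program on each example:
  [-33, 30, -43, 24] -> [-33, 30, -43, 24] -> [30, 24, -33, -43] -> [-43, -33, 24, 30]
  [-17, -29, -25, -17, 7] -> [-17, -29, -25, 7] -> [7, -17, -25, -29] -> [-29, -25, -17, 7]
  [-32, 15, 50, -17, -12, -10, 4, -38] -> [-32, 15, 50, -17, -12, -10, 4, -38] -> [50, 15, 4, -10, -12, -17, -32, -38] -> [-38, -32, -17, -12, -10, 4, 15, 50]
  [-23, 48, 34, 6, -37, -20, 25, 26] -> [-23, 48, 34, 6, -37, -20, 25, 26] -> [48, 34, 26, 25, 6, -20, -23, -37] -> [-37, -23, -20, 6, 25, 26, 34, 48]
  [-39, -45, -22, 43, -32, 26, 28] -> [-39, -45, -22, 43, -32, 26, 28] -> [43, 28, 26, -22, -32, -39, -45] -> [-45, -39, -32, -22, 26, 28, 43]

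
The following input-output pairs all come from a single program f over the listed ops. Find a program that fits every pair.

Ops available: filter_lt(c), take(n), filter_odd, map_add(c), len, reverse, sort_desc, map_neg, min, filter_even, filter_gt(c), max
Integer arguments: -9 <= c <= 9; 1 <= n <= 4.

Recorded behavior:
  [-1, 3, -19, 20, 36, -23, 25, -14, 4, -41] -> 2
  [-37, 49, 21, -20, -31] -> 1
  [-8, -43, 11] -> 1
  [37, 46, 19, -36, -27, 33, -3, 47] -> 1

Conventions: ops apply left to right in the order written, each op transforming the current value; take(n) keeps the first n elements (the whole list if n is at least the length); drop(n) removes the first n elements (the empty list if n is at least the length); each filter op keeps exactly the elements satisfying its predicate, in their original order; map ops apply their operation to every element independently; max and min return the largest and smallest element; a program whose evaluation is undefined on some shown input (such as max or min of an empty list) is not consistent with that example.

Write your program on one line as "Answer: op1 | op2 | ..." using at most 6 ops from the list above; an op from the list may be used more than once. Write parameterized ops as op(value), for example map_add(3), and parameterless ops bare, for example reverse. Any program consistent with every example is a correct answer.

map_neg | filter_gt(-6) | take(2) | filter_odd | len

Check, running the answer program on each example:
  [-1, 3, -19, 20, 36, -23, 25, -14, 4, -41] -> [1, -3, 19, -20, -36, 23, -25, 14, -4, 41] -> [1, -3, 19, 23, 14, -4, 41] -> [1, -3] -> [1, -3] -> 2
  [-37, 49, 21, -20, -31] -> [37, -49, -21, 20, 31] -> [37, 20, 31] -> [37, 20] -> [37] -> 1
  [-8, -43, 11] -> [8, 43, -11] -> [8, 43] -> [8, 43] -> [43] -> 1
  [37, 46, 19, -36, -27, 33, -3, 47] -> [-37, -46, -19, 36, 27, -33, 3, -47] -> [36, 27, 3] -> [36, 27] -> [27] -> 1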